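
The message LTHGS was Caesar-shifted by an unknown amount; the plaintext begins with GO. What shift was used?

5

From the crib: L(11)−G(6)=5, so the shift is 5.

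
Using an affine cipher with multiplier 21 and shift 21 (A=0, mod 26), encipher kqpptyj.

k(10): 21·10+21=231≡23 → x
q(16): 21·16+21=357≡19 → t
p(15): 21·15+21=336≡24 → y
p(15): 21·15+21=336≡24 → y
t(19): 21·19+21=420≡4 → e
y(24): 21·24+21=525≡5 → f
j(9): 21·9+21=210≡2 → c

xtyyefc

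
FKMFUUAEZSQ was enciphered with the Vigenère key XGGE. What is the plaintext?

Repeat the key across the ciphertext: XGGEXGGEXGG
F(5)−X(23): -18≡8 → I
K(10)−G(6): 4 → E
M(12)−G(6): 6 → G
F(5)−E(4): 1 → B
U(20)−X(23): -3≡23 → X
U(20)−G(6): 14 → O
A(0)−G(6): -6≡20 → U
E(4)−E(4): 0 → A
Z(25)−X(23): 2 → C
S(18)−G(6): 12 → M
Q(16)−G(6): 10 → K

IEGBXOUACMK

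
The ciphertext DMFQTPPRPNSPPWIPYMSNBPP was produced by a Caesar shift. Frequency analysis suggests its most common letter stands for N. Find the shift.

The most frequent ciphertext letter is P (appears 8 times).
P is position 15; N is position 13.
Shift = 2.

2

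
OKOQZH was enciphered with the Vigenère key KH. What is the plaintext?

Repeat the key across the ciphertext: KHKHKH
O(14)−K(10): 4 → E
K(10)−H(7): 3 → D
O(14)−K(10): 4 → E
Q(16)−H(7): 9 → J
Z(25)−K(10): 15 → P
H(7)−H(7): 0 → A

EDEJPA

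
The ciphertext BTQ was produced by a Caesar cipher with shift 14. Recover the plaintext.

B(1): 1−14=-13≡13 → N
T(19): 19−14=5 → F
Q(16): 16−14=2 → C

NFC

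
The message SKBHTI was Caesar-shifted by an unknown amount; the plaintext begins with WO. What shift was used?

22

From the crib: S(18)−W(22)=-4≡22, so the shift is 22.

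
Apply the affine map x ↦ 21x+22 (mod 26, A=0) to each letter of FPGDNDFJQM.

F(5): 21·5+22=127≡23 → X
P(15): 21·15+22=337≡25 → Z
G(6): 21·6+22=148≡18 → S
D(3): 21·3+22=85≡7 → H
N(13): 21·13+22=295≡9 → J
D(3): 21·3+22=85≡7 → H
F(5): 21·5+22=127≡23 → X
J(9): 21·9+22=211≡3 → D
Q(16): 21·16+22=358≡20 → U
M(12): 21·12+22=274≡14 → O

XZSHJHXDUO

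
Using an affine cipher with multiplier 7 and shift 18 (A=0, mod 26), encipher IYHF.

WEPB

I(8): 7·8+18=74≡22 → W
Y(24): 7·24+18=186≡4 → E
H(7): 7·7+18=67≡15 → P
F(5): 7·5+18=53≡1 → B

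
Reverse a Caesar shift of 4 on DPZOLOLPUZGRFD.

ZLVKHKHLQVCNBZ

D(3): 3−4=-1≡25 → Z
P(15): 15−4=11 → L
Z(25): 25−4=21 → V
O(14): 14−4=10 → K
L(11): 11−4=7 → H
O(14): 14−4=10 → K
L(11): 11−4=7 → H
P(15): 15−4=11 → L
U(20): 20−4=16 → Q
Z(25): 25−4=21 → V
G(6): 6−4=2 → C
R(17): 17−4=13 → N
F(5): 5−4=1 → B
D(3): 3−4=-1≡25 → Z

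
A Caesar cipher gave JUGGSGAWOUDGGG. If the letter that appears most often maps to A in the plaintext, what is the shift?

The most frequent ciphertext letter is G (appears 6 times).
G is position 6; A is position 0.
Shift = 6.

6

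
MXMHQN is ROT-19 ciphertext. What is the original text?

M(12): 12−19=-7≡19 → T
X(23): 23−19=4 → E
M(12): 12−19=-7≡19 → T
H(7): 7−19=-12≡14 → O
Q(16): 16−19=-3≡23 → X
N(13): 13−19=-6≡20 → U

TETOXU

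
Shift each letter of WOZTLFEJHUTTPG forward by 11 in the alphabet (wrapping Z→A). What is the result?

W(22): 22+11=33≡7 → H
O(14): 14+11=25 → Z
Z(25): 25+11=36≡10 → K
T(19): 19+11=30≡4 → E
L(11): 11+11=22 → W
F(5): 5+11=16 → Q
E(4): 4+11=15 → P
J(9): 9+11=20 → U
H(7): 7+11=18 → S
U(20): 20+11=31≡5 → F
T(19): 19+11=30≡4 → E
T(19): 19+11=30≡4 → E
P(15): 15+11=26≡0 → A
G(6): 6+11=17 → R

HZKEWQPUSFEEAR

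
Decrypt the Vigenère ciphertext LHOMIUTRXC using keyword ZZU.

Repeat the key across the ciphertext: ZZUZZUZZUZ
L(11)−Z(25): -14≡12 → M
H(7)−Z(25): -18≡8 → I
O(14)−U(20): -6≡20 → U
M(12)−Z(25): -13≡13 → N
I(8)−Z(25): -17≡9 → J
U(20)−U(20): 0 → A
T(19)−Z(25): -6≡20 → U
R(17)−Z(25): -8≡18 → S
X(23)−U(20): 3 → D
C(2)−Z(25): -23≡3 → D

MIUNJAUSDD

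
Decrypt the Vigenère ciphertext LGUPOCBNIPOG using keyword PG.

Repeat the key across the ciphertext: PGPGPGPGPGPG
L(11)−P(15): -4≡22 → W
G(6)−G(6): 0 → A
U(20)−P(15): 5 → F
P(15)−G(6): 9 → J
O(14)−P(15): -1≡25 → Z
C(2)−G(6): -4≡22 → W
B(1)−P(15): -14≡12 → M
N(13)−G(6): 7 → H
I(8)−P(15): -7≡19 → T
P(15)−G(6): 9 → J
O(14)−P(15): -1≡25 → Z
G(6)−G(6): 0 → A

WAFJZWMHTJZA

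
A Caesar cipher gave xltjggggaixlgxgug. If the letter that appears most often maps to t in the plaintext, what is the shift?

13

The most frequent ciphertext letter is g (appears 7 times).
g is position 6; t is position 19.
Shift = -13≡13.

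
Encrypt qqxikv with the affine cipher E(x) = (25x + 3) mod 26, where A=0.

q(16): 25·16+3=403≡13 → n
q(16): 25·16+3=403≡13 → n
x(23): 25·23+3=578≡6 → g
i(8): 25·8+3=203≡21 → v
k(10): 25·10+3=253≡19 → t
v(21): 25·21+3=528≡8 → i

nngvti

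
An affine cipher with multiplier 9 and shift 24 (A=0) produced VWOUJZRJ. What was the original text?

RUWOHDFH

The inverse of 9 mod 26 is 3, since 9·3=27≡1. Apply D(y)=3·(y−24) mod 26:
V(21): 3·(21−24)=-9≡17 → R
W(22): 3·(22−24)=-6≡20 → U
O(14): 3·(14−24)=-30≡22 → W
U(20): 3·(20−24)=-12≡14 → O
J(9): 3·(9−24)=-45≡7 → H
Z(25): 3·(25−24)=3 → D
R(17): 3·(17−24)=-21≡5 → F
J(9): 3·(9−24)=-45≡7 → H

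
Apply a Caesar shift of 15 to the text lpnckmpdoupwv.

aecrzbesdjelk

l(11): 11+15=26≡0 → a
p(15): 15+15=30≡4 → e
n(13): 13+15=28≡2 → c
c(2): 2+15=17 → r
k(10): 10+15=25 → z
m(12): 12+15=27≡1 → b
p(15): 15+15=30≡4 → e
d(3): 3+15=18 → s
o(14): 14+15=29≡3 → d
u(20): 20+15=35≡9 → j
p(15): 15+15=30≡4 → e
w(22): 22+15=37≡11 → l
v(21): 21+15=36≡10 → k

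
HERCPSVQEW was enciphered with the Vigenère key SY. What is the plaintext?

Repeat the key across the ciphertext: SYSYSYSYSY
H(7)−S(18): -11≡15 → P
E(4)−Y(24): -20≡6 → G
R(17)−S(18): -1≡25 → Z
C(2)−Y(24): -22≡4 → E
P(15)−S(18): -3≡23 → X
S(18)−Y(24): -6≡20 → U
V(21)−S(18): 3 → D
Q(16)−Y(24): -8≡18 → S
E(4)−S(18): -14≡12 → M
W(22)−Y(24): -2≡24 → Y

PGZEXUDSMY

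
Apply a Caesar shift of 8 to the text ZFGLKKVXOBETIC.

HNOTSSDFWJMBQK

Z(25): 25+8=33≡7 → H
F(5): 5+8=13 → N
G(6): 6+8=14 → O
L(11): 11+8=19 → T
K(10): 10+8=18 → S
K(10): 10+8=18 → S
V(21): 21+8=29≡3 → D
X(23): 23+8=31≡5 → F
O(14): 14+8=22 → W
B(1): 1+8=9 → J
E(4): 4+8=12 → M
T(19): 19+8=27≡1 → B
I(8): 8+8=16 → Q
C(2): 2+8=10 → K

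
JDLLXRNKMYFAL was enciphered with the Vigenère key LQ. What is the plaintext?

YNAVMBCUBIUKA

Repeat the key across the ciphertext: LQLQLQLQLQLQL
J(9)−L(11): -2≡24 → Y
D(3)−Q(16): -13≡13 → N
L(11)−L(11): 0 → A
L(11)−Q(16): -5≡21 → V
X(23)−L(11): 12 → M
R(17)−Q(16): 1 → B
N(13)−L(11): 2 → C
K(10)−Q(16): -6≡20 → U
M(12)−L(11): 1 → B
Y(24)−Q(16): 8 → I
F(5)−L(11): -6≡20 → U
A(0)−Q(16): -16≡10 → K
L(11)−L(11): 0 → A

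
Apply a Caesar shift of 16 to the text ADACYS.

QTQSOI

A(0): 0+16=16 → Q
D(3): 3+16=19 → T
A(0): 0+16=16 → Q
C(2): 2+16=18 → S
Y(24): 24+16=40≡14 → O
S(18): 18+16=34≡8 → I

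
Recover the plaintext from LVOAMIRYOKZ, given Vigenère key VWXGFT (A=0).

QZRUHPWCREU

Repeat the key across the ciphertext: VWXGFTVWXGF
L(11)−V(21): -10≡16 → Q
V(21)−W(22): -1≡25 → Z
O(14)−X(23): -9≡17 → R
A(0)−G(6): -6≡20 → U
M(12)−F(5): 7 → H
I(8)−T(19): -11≡15 → P
R(17)−V(21): -4≡22 → W
Y(24)−W(22): 2 → C
O(14)−X(23): -9≡17 → R
K(10)−G(6): 4 → E
Z(25)−F(5): 20 → U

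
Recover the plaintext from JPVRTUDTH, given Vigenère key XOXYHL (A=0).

MBYTMJGFK

Repeat the key across the ciphertext: XOXYHLXOX
J(9)−X(23): -14≡12 → M
P(15)−O(14): 1 → B
V(21)−X(23): -2≡24 → Y
R(17)−Y(24): -7≡19 → T
T(19)−H(7): 12 → M
U(20)−L(11): 9 → J
D(3)−X(23): -20≡6 → G
T(19)−O(14): 5 → F
H(7)−X(23): -16≡10 → K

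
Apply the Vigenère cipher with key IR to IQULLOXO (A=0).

Repeat the key across the message: IRIRIRIR
I(8)+I(8): 16 → Q
Q(16)+R(17): 33≡7 → H
U(20)+I(8): 28≡2 → C
L(11)+R(17): 28≡2 → C
L(11)+I(8): 19 → T
O(14)+R(17): 31≡5 → F
X(23)+I(8): 31≡5 → F
O(14)+R(17): 31≡5 → F

QHCCTFFF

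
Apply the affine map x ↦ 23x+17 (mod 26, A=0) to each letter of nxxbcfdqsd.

eaaolcivpi

n(13): 23·13+17=316≡4 → e
x(23): 23·23+17=546≡0 → a
x(23): 23·23+17=546≡0 → a
b(1): 23·1+17=40≡14 → o
c(2): 23·2+17=63≡11 → l
f(5): 23·5+17=132≡2 → c
d(3): 23·3+17=86≡8 → i
q(16): 23·16+17=385≡21 → v
s(18): 23·18+17=431≡15 → p
d(3): 23·3+17=86≡8 → i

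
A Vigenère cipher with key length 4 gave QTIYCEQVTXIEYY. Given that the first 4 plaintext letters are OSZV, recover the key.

Subtract each crib letter from the matching ciphertext letter (mod 26):
Q(16)−O(14)=2 → C
T(19)−S(18)=1 → B
I(8)−Z(25)=-17≡9 → J
Y(24)−V(21)=3 → D

CBJD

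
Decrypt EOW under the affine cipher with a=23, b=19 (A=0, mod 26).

The inverse of 23 mod 26 is 17, since 23·17=391≡1. Apply D(y)=17·(y−19) mod 26:
E(4): 17·(4−19)=-255≡5 → F
O(14): 17·(14−19)=-85≡19 → T
W(22): 17·(22−19)=51≡25 → Z

FTZ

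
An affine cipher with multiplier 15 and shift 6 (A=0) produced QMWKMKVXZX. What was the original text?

SQICQCBPDP

The inverse of 15 mod 26 is 7, since 15·7=105≡1. Apply D(y)=7·(y−6) mod 26:
Q(16): 7·(16−6)=70≡18 → S
M(12): 7·(12−6)=42≡16 → Q
W(22): 7·(22−6)=112≡8 → I
K(10): 7·(10−6)=28≡2 → C
M(12): 7·(12−6)=42≡16 → Q
K(10): 7·(10−6)=28≡2 → C
V(21): 7·(21−6)=105≡1 → B
X(23): 7·(23−6)=119≡15 → P
Z(25): 7·(25−6)=133≡3 → D
X(23): 7·(23−6)=119≡15 → P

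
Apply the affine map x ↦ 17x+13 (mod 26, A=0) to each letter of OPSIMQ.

RIHTJZ

O(14): 17·14+13=251≡17 → R
P(15): 17·15+13=268≡8 → I
S(18): 17·18+13=319≡7 → H
I(8): 17·8+13=149≡19 → T
M(12): 17·12+13=217≡9 → J
Q(16): 17·16+13=285≡25 → Z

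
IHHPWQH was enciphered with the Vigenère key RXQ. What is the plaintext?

RKRYZAQ

Repeat the key across the ciphertext: RXQRXQR
I(8)−R(17): -9≡17 → R
H(7)−X(23): -16≡10 → K
H(7)−Q(16): -9≡17 → R
P(15)−R(17): -2≡24 → Y
W(22)−X(23): -1≡25 → Z
Q(16)−Q(16): 0 → A
H(7)−R(17): -10≡16 → Q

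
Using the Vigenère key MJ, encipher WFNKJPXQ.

Repeat the key across the message: MJMJMJMJ
W(22)+M(12): 34≡8 → I
F(5)+J(9): 14 → O
N(13)+M(12): 25 → Z
K(10)+J(9): 19 → T
J(9)+M(12): 21 → V
P(15)+J(9): 24 → Y
X(23)+M(12): 35≡9 → J
Q(16)+J(9): 25 → Z

IOZTVYJZ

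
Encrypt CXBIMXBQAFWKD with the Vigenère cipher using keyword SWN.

Repeat the key across the message: SWNSWNSWNSWNS
C(2)+S(18): 20 → U
X(23)+W(22): 45≡19 → T
B(1)+N(13): 14 → O
I(8)+S(18): 26≡0 → A
M(12)+W(22): 34≡8 → I
X(23)+N(13): 36≡10 → K
B(1)+S(18): 19 → T
Q(16)+W(22): 38≡12 → M
A(0)+N(13): 13 → N
F(5)+S(18): 23 → X
W(22)+W(22): 44≡18 → S
K(10)+N(13): 23 → X
D(3)+S(18): 21 → V

UTOAIKTMNXSXV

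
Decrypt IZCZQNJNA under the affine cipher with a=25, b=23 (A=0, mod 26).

PYVYHKOKX

The inverse of 25 mod 26 is 25, since 25·25=625≡1. Apply D(y)=25·(y−23) mod 26:
I(8): 25·(8−23)=-375≡15 → P
Z(25): 25·(25−23)=50≡24 → Y
C(2): 25·(2−23)=-525≡21 → V
Z(25): 25·(25−23)=50≡24 → Y
Q(16): 25·(16−23)=-175≡7 → H
N(13): 25·(13−23)=-250≡10 → K
J(9): 25·(9−23)=-350≡14 → O
N(13): 25·(13−23)=-250≡10 → K
A(0): 25·(0−23)=-575≡23 → X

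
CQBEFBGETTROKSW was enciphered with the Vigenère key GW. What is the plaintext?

WUVIZFAINXLSEWQ

Repeat the key across the ciphertext: GWGWGWGWGWGWGWG
C(2)−G(6): -4≡22 → W
Q(16)−W(22): -6≡20 → U
B(1)−G(6): -5≡21 → V
E(4)−W(22): -18≡8 → I
F(5)−G(6): -1≡25 → Z
B(1)−W(22): -21≡5 → F
G(6)−G(6): 0 → A
E(4)−W(22): -18≡8 → I
T(19)−G(6): 13 → N
T(19)−W(22): -3≡23 → X
R(17)−G(6): 11 → L
O(14)−W(22): -8≡18 → S
K(10)−G(6): 4 → E
S(18)−W(22): -4≡22 → W
W(22)−G(6): 16 → Q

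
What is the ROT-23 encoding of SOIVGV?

S(18): 18+23=41≡15 → P
O(14): 14+23=37≡11 → L
I(8): 8+23=31≡5 → F
V(21): 21+23=44≡18 → S
G(6): 6+23=29≡3 → D
V(21): 21+23=44≡18 → S

PLFSDS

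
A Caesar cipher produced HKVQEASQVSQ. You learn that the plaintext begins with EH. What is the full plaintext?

EHSNBXPNSPN

From the crib: H(7)−E(4)=3, so the shift is 3.
Subtract 3 from each ciphertext letter:
H(7): 7−3=4 → E
K(10): 10−3=7 → H
V(21): 21−3=18 → S
Q(16): 16−3=13 → N
E(4): 4−3=1 → B
A(0): 0−3=-3≡23 → X
S(18): 18−3=15 → P
Q(16): 16−3=13 → N
V(21): 21−3=18 → S
S(18): 18−3=15 → P
Q(16): 16−3=13 → N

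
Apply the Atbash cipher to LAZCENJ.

L(11) → O(14)
A(0) → Z(25)
Z(25) → A(0)
C(2) → X(23)
E(4) → V(21)
N(13) → M(12)
J(9) → Q(16)

OZAXVMQ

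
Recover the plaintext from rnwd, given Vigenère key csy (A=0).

Repeat the key across the ciphertext: csyc
r(17)−c(2): 15 → p
n(13)−s(18): -5≡21 → v
w(22)−y(24): -2≡24 → y
d(3)−c(2): 1 → b

pvyb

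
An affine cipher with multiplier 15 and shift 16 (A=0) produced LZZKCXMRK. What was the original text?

RLLKGXYHK

The inverse of 15 mod 26 is 7, since 15·7=105≡1. Apply D(y)=7·(y−16) mod 26:
L(11): 7·(11−16)=-35≡17 → R
Z(25): 7·(25−16)=63≡11 → L
Z(25): 7·(25−16)=63≡11 → L
K(10): 7·(10−16)=-42≡10 → K
C(2): 7·(2−16)=-98≡6 → G
X(23): 7·(23−16)=49≡23 → X
M(12): 7·(12−16)=-28≡24 → Y
R(17): 7·(17−16)=7 → H
K(10): 7·(10−16)=-42≡10 → K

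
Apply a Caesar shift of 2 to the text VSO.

V(21): 21+2=23 → X
S(18): 18+2=20 → U
O(14): 14+2=16 → Q

XUQ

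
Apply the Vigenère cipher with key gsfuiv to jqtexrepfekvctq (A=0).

piyyfmkhkysqilv

Repeat the key across the message: gsfuivgsfuivgsf
j(9)+g(6): 15 → p
q(16)+s(18): 34≡8 → i
t(19)+f(5): 24 → y
e(4)+u(20): 24 → y
x(23)+i(8): 31≡5 → f
r(17)+v(21): 38≡12 → m
e(4)+g(6): 10 → k
p(15)+s(18): 33≡7 → h
f(5)+f(5): 10 → k
e(4)+u(20): 24 → y
k(10)+i(8): 18 → s
v(21)+v(21): 42≡16 → q
c(2)+g(6): 8 → i
t(19)+s(18): 37≡11 → l
q(16)+f(5): 21 → v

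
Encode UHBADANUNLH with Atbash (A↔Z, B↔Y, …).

U(20) → F(5)
H(7) → S(18)
B(1) → Y(24)
A(0) → Z(25)
D(3) → W(22)
A(0) → Z(25)
N(13) → M(12)
U(20) → F(5)
N(13) → M(12)
L(11) → O(14)
H(7) → S(18)

FSYZWZMFMOS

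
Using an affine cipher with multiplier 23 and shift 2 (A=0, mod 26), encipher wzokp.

w(22): 23·22+2=508≡14 → o
z(25): 23·25+2=577≡5 → f
o(14): 23·14+2=324≡12 → m
k(10): 23·10+2=232≡24 → y
p(15): 23·15+2=347≡9 → j

ofmyj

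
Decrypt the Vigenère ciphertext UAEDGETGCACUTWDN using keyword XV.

XFHIJJWLFFFZWBGS

Repeat the key across the ciphertext: XVXVXVXVXVXVXVXV
U(20)−X(23): -3≡23 → X
A(0)−V(21): -21≡5 → F
E(4)−X(23): -19≡7 → H
D(3)−V(21): -18≡8 → I
G(6)−X(23): -17≡9 → J
E(4)−V(21): -17≡9 → J
T(19)−X(23): -4≡22 → W
G(6)−V(21): -15≡11 → L
C(2)−X(23): -21≡5 → F
A(0)−V(21): -21≡5 → F
C(2)−X(23): -21≡5 → F
U(20)−V(21): -1≡25 → Z
T(19)−X(23): -4≡22 → W
W(22)−V(21): 1 → B
D(3)−X(23): -20≡6 → G
N(13)−V(21): -8≡18 → S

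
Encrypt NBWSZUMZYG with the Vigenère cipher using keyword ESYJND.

RTUBMXQRWP

Repeat the key across the message: ESYJNDESYJ
N(13)+E(4): 17 → R
B(1)+S(18): 19 → T
W(22)+Y(24): 46≡20 → U
S(18)+J(9): 27≡1 → B
Z(25)+N(13): 38≡12 → M
U(20)+D(3): 23 → X
M(12)+E(4): 16 → Q
Z(25)+S(18): 43≡17 → R
Y(24)+Y(24): 48≡22 → W
G(6)+J(9): 15 → P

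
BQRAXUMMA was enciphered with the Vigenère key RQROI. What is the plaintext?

Repeat the key across the ciphertext: RQROIRQRO
B(1)−R(17): -16≡10 → K
Q(16)−Q(16): 0 → A
R(17)−R(17): 0 → A
A(0)−O(14): -14≡12 → M
X(23)−I(8): 15 → P
U(20)−R(17): 3 → D
M(12)−Q(16): -4≡22 → W
M(12)−R(17): -5≡21 → V
A(0)−O(14): -14≡12 → M

KAAMPDWVM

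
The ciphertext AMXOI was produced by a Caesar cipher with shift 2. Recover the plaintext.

YKVMG

A(0): 0−2=-2≡24 → Y
M(12): 12−2=10 → K
X(23): 23−2=21 → V
O(14): 14−2=12 → M
I(8): 8−2=6 → G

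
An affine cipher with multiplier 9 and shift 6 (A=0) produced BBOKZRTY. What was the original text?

LLYMFHNC

The inverse of 9 mod 26 is 3, since 9·3=27≡1. Apply D(y)=3·(y−6) mod 26:
B(1): 3·(1−6)=-15≡11 → L
B(1): 3·(1−6)=-15≡11 → L
O(14): 3·(14−6)=24 → Y
K(10): 3·(10−6)=12 → M
Z(25): 3·(25−6)=57≡5 → F
R(17): 3·(17−6)=33≡7 → H
T(19): 3·(19−6)=39≡13 → N
Y(24): 3·(24−6)=54≡2 → C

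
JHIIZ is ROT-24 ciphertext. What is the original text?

J(9): 9−24=-15≡11 → L
H(7): 7−24=-17≡9 → J
I(8): 8−24=-16≡10 → K
I(8): 8−24=-16≡10 → K
Z(25): 25−24=1 → B

LJKKB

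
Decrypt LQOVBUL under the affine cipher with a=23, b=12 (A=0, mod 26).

The inverse of 23 mod 26 is 17, since 23·17=391≡1. Apply D(y)=17·(y−12) mod 26:
L(11): 17·(11−12)=-17≡9 → J
Q(16): 17·(16−12)=68≡16 → Q
O(14): 17·(14−12)=34≡8 → I
V(21): 17·(21−12)=153≡23 → X
B(1): 17·(1−12)=-187≡21 → V
U(20): 17·(20−12)=136≡6 → G
L(11): 17·(11−12)=-17≡9 → J

JQIXVGJ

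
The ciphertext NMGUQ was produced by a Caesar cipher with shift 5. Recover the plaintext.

N(13): 13−5=8 → I
M(12): 12−5=7 → H
G(6): 6−5=1 → B
U(20): 20−5=15 → P
Q(16): 16−5=11 → L

IHBPL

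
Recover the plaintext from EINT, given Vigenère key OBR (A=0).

Repeat the key across the ciphertext: OBRO
E(4)−O(14): -10≡16 → Q
I(8)−B(1): 7 → H
N(13)−R(17): -4≡22 → W
T(19)−O(14): 5 → F

QHWF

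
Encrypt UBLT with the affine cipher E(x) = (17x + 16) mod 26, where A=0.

SHVB

U(20): 17·20+16=356≡18 → S
B(1): 17·1+16=33≡7 → H
L(11): 17·11+16=203≡21 → V
T(19): 17·19+16=339≡1 → B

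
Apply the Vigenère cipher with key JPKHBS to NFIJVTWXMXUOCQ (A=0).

Repeat the key across the message: JPKHBSJPKHBSJP
N(13)+J(9): 22 → W
F(5)+P(15): 20 → U
I(8)+K(10): 18 → S
J(9)+H(7): 16 → Q
V(21)+B(1): 22 → W
T(19)+S(18): 37≡11 → L
W(22)+J(9): 31≡5 → F
X(23)+P(15): 38≡12 → M
M(12)+K(10): 22 → W
X(23)+H(7): 30≡4 → E
U(20)+B(1): 21 → V
O(14)+S(18): 32≡6 → G
C(2)+J(9): 11 → L
Q(16)+P(15): 31≡5 → F

WUSQWLFMWEVGLF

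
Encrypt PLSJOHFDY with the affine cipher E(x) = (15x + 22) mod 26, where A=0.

NFGBYXTPS

P(15): 15·15+22=247≡13 → N
L(11): 15·11+22=187≡5 → F
S(18): 15·18+22=292≡6 → G
J(9): 15·9+22=157≡1 → B
O(14): 15·14+22=232≡24 → Y
H(7): 15·7+22=127≡23 → X
F(5): 15·5+22=97≡19 → T
D(3): 15·3+22=67≡15 → P
Y(24): 15·24+22=382≡18 → S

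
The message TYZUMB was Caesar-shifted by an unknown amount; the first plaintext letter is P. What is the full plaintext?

From the crib: T(19)−P(15)=4, so the shift is 4.
Subtract 4 from each ciphertext letter:
T(19): 19−4=15 → P
Y(24): 24−4=20 → U
Z(25): 25−4=21 → V
U(20): 20−4=16 → Q
M(12): 12−4=8 → I
B(1): 1−4=-3≡23 → X

PUVQIX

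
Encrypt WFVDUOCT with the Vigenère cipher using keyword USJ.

QXEXMXWL

Repeat the key across the message: USJUSJUS
W(22)+U(20): 42≡16 → Q
F(5)+S(18): 23 → X
V(21)+J(9): 30≡4 → E
D(3)+U(20): 23 → X
U(20)+S(18): 38≡12 → M
O(14)+J(9): 23 → X
C(2)+U(20): 22 → W
T(19)+S(18): 37≡11 → L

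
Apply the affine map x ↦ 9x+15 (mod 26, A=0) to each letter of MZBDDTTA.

TGYQQEEP

M(12): 9·12+15=123≡19 → T
Z(25): 9·25+15=240≡6 → G
B(1): 9·1+15=24 → Y
D(3): 9·3+15=42≡16 → Q
D(3): 9·3+15=42≡16 → Q
T(19): 9·19+15=186≡4 → E
T(19): 9·19+15=186≡4 → E
A(0): 9·0+15=15 → P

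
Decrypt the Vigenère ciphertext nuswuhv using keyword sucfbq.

Repeat the key across the ciphertext: sucfbqs
n(13)−s(18): -5≡21 → v
u(20)−u(20): 0 → a
s(18)−c(2): 16 → q
w(22)−f(5): 17 → r
u(20)−b(1): 19 → t
h(7)−q(16): -9≡17 → r
v(21)−s(18): 3 → d

vaqrtrd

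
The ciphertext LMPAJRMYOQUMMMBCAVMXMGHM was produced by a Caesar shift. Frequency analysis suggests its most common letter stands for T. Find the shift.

19

The most frequent ciphertext letter is M (appears 8 times).
M is position 12; T is position 19.
Shift = -7≡19.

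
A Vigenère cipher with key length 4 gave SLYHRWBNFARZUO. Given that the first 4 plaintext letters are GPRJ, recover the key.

Subtract each crib letter from the matching ciphertext letter (mod 26):
S(18)−G(6)=12 → M
L(11)−P(15)=-4≡22 → W
Y(24)−R(17)=7 → H
H(7)−J(9)=-2≡24 → Y

MWHY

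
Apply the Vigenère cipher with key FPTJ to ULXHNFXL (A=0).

ZAQQSUQU

Repeat the key across the message: FPTJFPTJ
U(20)+F(5): 25 → Z
L(11)+P(15): 26≡0 → A
X(23)+T(19): 42≡16 → Q
H(7)+J(9): 16 → Q
N(13)+F(5): 18 → S
F(5)+P(15): 20 → U
X(23)+T(19): 42≡16 → Q
L(11)+J(9): 20 → U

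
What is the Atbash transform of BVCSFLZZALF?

B(1) → Y(24)
V(21) → E(4)
C(2) → X(23)
S(18) → H(7)
F(5) → U(20)
L(11) → O(14)
Z(25) → A(0)
Z(25) → A(0)
A(0) → Z(25)
L(11) → O(14)
F(5) → U(20)

YEXHUOAAZOU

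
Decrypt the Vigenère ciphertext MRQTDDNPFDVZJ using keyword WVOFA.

QWCODHSBADZEV

Repeat the key across the ciphertext: WVOFAWVOFAWVO
M(12)−W(22): -10≡16 → Q
R(17)−V(21): -4≡22 → W
Q(16)−O(14): 2 → C
T(19)−F(5): 14 → O
D(3)−A(0): 3 → D
D(3)−W(22): -19≡7 → H
N(13)−V(21): -8≡18 → S
P(15)−O(14): 1 → B
F(5)−F(5): 0 → A
D(3)−A(0): 3 → D
V(21)−W(22): -1≡25 → Z
Z(25)−V(21): 4 → E
J(9)−O(14): -5≡21 → V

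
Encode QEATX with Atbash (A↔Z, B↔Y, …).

JVZGC

Q(16) → J(9)
E(4) → V(21)
A(0) → Z(25)
T(19) → G(6)
X(23) → C(2)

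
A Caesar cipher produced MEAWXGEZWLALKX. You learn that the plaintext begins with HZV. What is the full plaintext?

From the crib: M(12)−H(7)=5, so the shift is 5.
Subtract 5 from each ciphertext letter:
M(12): 12−5=7 → H
E(4): 4−5=-1≡25 → Z
A(0): 0−5=-5≡21 → V
W(22): 22−5=17 → R
X(23): 23−5=18 → S
G(6): 6−5=1 → B
E(4): 4−5=-1≡25 → Z
Z(25): 25−5=20 → U
W(22): 22−5=17 → R
L(11): 11−5=6 → G
A(0): 0−5=-5≡21 → V
L(11): 11−5=6 → G
K(10): 10−5=5 → F
X(23): 23−5=18 → S

HZVRSBZURGVGFS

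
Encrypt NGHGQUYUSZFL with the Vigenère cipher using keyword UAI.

Repeat the key across the message: UAIUAIUAIUAI
N(13)+U(20): 33≡7 → H
G(6)+A(0): 6 → G
H(7)+I(8): 15 → P
G(6)+U(20): 26≡0 → A
Q(16)+A(0): 16 → Q
U(20)+I(8): 28≡2 → C
Y(24)+U(20): 44≡18 → S
U(20)+A(0): 20 → U
S(18)+I(8): 26≡0 → A
Z(25)+U(20): 45≡19 → T
F(5)+A(0): 5 → F
L(11)+I(8): 19 → T

HGPAQCSUATFT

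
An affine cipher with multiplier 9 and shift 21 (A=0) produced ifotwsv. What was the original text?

nefudra

The inverse of 9 mod 26 is 3, since 9·3=27≡1. Apply D(y)=3·(y−21) mod 26:
i(8): 3·(8−21)=-39≡13 → n
f(5): 3·(5−21)=-48≡4 → e
o(14): 3·(14−21)=-21≡5 → f
t(19): 3·(19−21)=-6≡20 → u
w(22): 3·(22−21)=3 → d
s(18): 3·(18−21)=-9≡17 → r
v(21): 3·(21−21)=0 → a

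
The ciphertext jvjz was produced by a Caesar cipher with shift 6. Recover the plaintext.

j(9): 9−6=3 → d
v(21): 21−6=15 → p
j(9): 9−6=3 → d
z(25): 25−6=19 → t

dpdt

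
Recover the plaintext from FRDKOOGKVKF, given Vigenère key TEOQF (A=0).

Repeat the key across the ciphertext: TEOQFTEOQFT
F(5)−T(19): -14≡12 → M
R(17)−E(4): 13 → N
D(3)−O(14): -11≡15 → P
K(10)−Q(16): -6≡20 → U
O(14)−F(5): 9 → J
O(14)−T(19): -5≡21 → V
G(6)−E(4): 2 → C
K(10)−O(14): -4≡22 → W
V(21)−Q(16): 5 → F
K(10)−F(5): 5 → F
F(5)−T(19): -14≡12 → M

MNPUJVCWFFM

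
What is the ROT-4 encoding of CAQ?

GEU

C(2): 2+4=6 → G
A(0): 0+4=4 → E
Q(16): 16+4=20 → U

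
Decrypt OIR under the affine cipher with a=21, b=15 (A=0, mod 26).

The inverse of 21 mod 26 is 5, since 21·5=105≡1. Apply D(y)=5·(y−15) mod 26:
O(14): 5·(14−15)=-5≡21 → V
I(8): 5·(8−15)=-35≡17 → R
R(17): 5·(17−15)=10 → K

VRK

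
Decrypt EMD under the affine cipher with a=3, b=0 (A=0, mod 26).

KEB

The inverse of 3 mod 26 is 9, since 3·9=27≡1. Apply D(y)=9·(y−0) mod 26:
E(4): 9·(4−0)=36≡10 → K
M(12): 9·(12−0)=108≡4 → E
D(3): 9·(3−0)=27≡1 → B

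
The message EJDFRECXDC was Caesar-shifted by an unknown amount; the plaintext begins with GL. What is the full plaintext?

From the crib: E(4)−G(6)=-2≡24, so the shift is 24.
Subtract 24 from each ciphertext letter:
E(4): 4−24=-20≡6 → G
J(9): 9−24=-15≡11 → L
D(3): 3−24=-21≡5 → F
F(5): 5−24=-19≡7 → H
R(17): 17−24=-7≡19 → T
E(4): 4−24=-20≡6 → G
C(2): 2−24=-22≡4 → E
X(23): 23−24=-1≡25 → Z
D(3): 3−24=-21≡5 → F
C(2): 2−24=-22≡4 → E

GLFHTGEZFE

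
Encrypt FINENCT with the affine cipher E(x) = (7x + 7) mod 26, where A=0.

QLUJUVK

F(5): 7·5+7=42≡16 → Q
I(8): 7·8+7=63≡11 → L
N(13): 7·13+7=98≡20 → U
E(4): 7·4+7=35≡9 → J
N(13): 7·13+7=98≡20 → U
C(2): 7·2+7=21 → V
T(19): 7·19+7=140≡10 → K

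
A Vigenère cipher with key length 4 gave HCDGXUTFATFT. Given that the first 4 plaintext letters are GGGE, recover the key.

BWXC

Subtract each crib letter from the matching ciphertext letter (mod 26):
H(7)−G(6)=1 → B
C(2)−G(6)=-4≡22 → W
D(3)−G(6)=-3≡23 → X
G(6)−E(4)=2 → C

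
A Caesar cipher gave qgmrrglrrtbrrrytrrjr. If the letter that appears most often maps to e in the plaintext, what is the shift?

The most frequent ciphertext letter is r (appears 10 times).
r is position 17; e is position 4.
Shift = 13.

13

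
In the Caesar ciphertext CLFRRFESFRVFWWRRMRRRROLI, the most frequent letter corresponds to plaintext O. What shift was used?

The most frequent ciphertext letter is R (appears 9 times).
R is position 17; O is position 14.
Shift = 3.

3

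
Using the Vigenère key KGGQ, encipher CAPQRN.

Repeat the key across the message: KGGQKG
C(2)+K(10): 12 → M
A(0)+G(6): 6 → G
P(15)+G(6): 21 → V
Q(16)+Q(16): 32≡6 → G
R(17)+K(10): 27≡1 → B
N(13)+G(6): 19 → T

MGVGBT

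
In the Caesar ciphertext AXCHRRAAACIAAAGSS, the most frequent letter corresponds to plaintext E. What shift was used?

The most frequent ciphertext letter is A (appears 7 times).
A is position 0; E is position 4.
Shift = -4≡22.

22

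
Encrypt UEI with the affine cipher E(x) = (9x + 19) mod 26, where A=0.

U(20): 9·20+19=199≡17 → R
E(4): 9·4+19=55≡3 → D
I(8): 9·8+19=91≡13 → N

RDN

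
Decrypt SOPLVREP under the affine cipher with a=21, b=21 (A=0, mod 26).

The inverse of 21 mod 26 is 5, since 21·5=105≡1. Apply D(y)=5·(y−21) mod 26:
S(18): 5·(18−21)=-15≡11 → L
O(14): 5·(14−21)=-35≡17 → R
P(15): 5·(15−21)=-30≡22 → W
L(11): 5·(11−21)=-50≡2 → C
V(21): 5·(21−21)=0 → A
R(17): 5·(17−21)=-20≡6 → G
E(4): 5·(4−21)=-85≡19 → T
P(15): 5·(15−21)=-30≡22 → W

LRWCAGTW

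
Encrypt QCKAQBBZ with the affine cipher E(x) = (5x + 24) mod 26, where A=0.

AIWYADDT

Q(16): 5·16+24=104≡0 → A
C(2): 5·2+24=34≡8 → I
K(10): 5·10+24=74≡22 → W
A(0): 5·0+24=24 → Y
Q(16): 5·16+24=104≡0 → A
B(1): 5·1+24=29≡3 → D
B(1): 5·1+24=29≡3 → D
Z(25): 5·25+24=149≡19 → T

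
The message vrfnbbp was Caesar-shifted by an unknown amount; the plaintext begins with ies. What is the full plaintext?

From the crib: v(21)−i(8)=13, so the shift is 13.
Subtract 13 from each ciphertext letter:
v(21): 21−13=8 → i
r(17): 17−13=4 → e
f(5): 5−13=-8≡18 → s
n(13): 13−13=0 → a
b(1): 1−13=-12≡14 → o
b(1): 1−13=-12≡14 → o
p(15): 15−13=2 → c

iesaooc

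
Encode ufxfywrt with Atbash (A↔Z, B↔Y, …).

fucubdig

u(20) → f(5)
f(5) → u(20)
x(23) → c(2)
f(5) → u(20)
y(24) → b(1)
w(22) → d(3)
r(17) → i(8)
t(19) → g(6)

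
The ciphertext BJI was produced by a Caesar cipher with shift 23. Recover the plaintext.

EML

B(1): 1−23=-22≡4 → E
J(9): 9−23=-14≡12 → M
I(8): 8−23=-15≡11 → L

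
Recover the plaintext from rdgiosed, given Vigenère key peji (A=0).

czxazovv

Repeat the key across the ciphertext: pejipeji
r(17)−p(15): 2 → c
d(3)−e(4): -1≡25 → z
g(6)−j(9): -3≡23 → x
i(8)−i(8): 0 → a
o(14)−p(15): -1≡25 → z
s(18)−e(4): 14 → o
e(4)−j(9): -5≡21 → v
d(3)−i(8): -5≡21 → v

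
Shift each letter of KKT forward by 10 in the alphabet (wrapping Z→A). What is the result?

UUD

K(10): 10+10=20 → U
K(10): 10+10=20 → U
T(19): 19+10=29≡3 → D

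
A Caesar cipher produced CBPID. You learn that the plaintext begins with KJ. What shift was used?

18

From the crib: C(2)−K(10)=-8≡18, so the shift is 18.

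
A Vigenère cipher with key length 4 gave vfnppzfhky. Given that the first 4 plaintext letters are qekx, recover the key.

fbds

Subtract each crib letter from the matching ciphertext letter (mod 26):
v(21)−q(16)=5 → f
f(5)−e(4)=1 → b
n(13)−k(10)=3 → d
p(15)−x(23)=-8≡18 → s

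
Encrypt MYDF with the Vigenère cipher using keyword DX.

PVGC

Repeat the key across the message: DXDX
M(12)+D(3): 15 → P
Y(24)+X(23): 47≡21 → V
D(3)+D(3): 6 → G
F(5)+X(23): 28≡2 → C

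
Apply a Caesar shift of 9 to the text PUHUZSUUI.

P(15): 15+9=24 → Y
U(20): 20+9=29≡3 → D
H(7): 7+9=16 → Q
U(20): 20+9=29≡3 → D
Z(25): 25+9=34≡8 → I
S(18): 18+9=27≡1 → B
U(20): 20+9=29≡3 → D
U(20): 20+9=29≡3 → D
I(8): 8+9=17 → R

YDQDIBDDR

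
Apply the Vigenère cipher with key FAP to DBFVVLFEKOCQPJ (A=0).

IBUAVAKEZTCFUJ

Repeat the key across the message: FAPFAPFAPFAPFA
D(3)+F(5): 8 → I
B(1)+A(0): 1 → B
F(5)+P(15): 20 → U
V(21)+F(5): 26≡0 → A
V(21)+A(0): 21 → V
L(11)+P(15): 26≡0 → A
F(5)+F(5): 10 → K
E(4)+A(0): 4 → E
K(10)+P(15): 25 → Z
O(14)+F(5): 19 → T
C(2)+A(0): 2 → C
Q(16)+P(15): 31≡5 → F
P(15)+F(5): 20 → U
J(9)+A(0): 9 → J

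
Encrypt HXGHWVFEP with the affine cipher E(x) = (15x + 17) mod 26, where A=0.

SYDSJUOZI

H(7): 15·7+17=122≡18 → S
X(23): 15·23+17=362≡24 → Y
G(6): 15·6+17=107≡3 → D
H(7): 15·7+17=122≡18 → S
W(22): 15·22+17=347≡9 → J
V(21): 15·21+17=332≡20 → U
F(5): 15·5+17=92≡14 → O
E(4): 15·4+17=77≡25 → Z
P(15): 15·15+17=242≡8 → I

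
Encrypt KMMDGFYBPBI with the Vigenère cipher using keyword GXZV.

QJLYMCXWVYH

Repeat the key across the message: GXZVGXZVGXZ
K(10)+G(6): 16 → Q
M(12)+X(23): 35≡9 → J
M(12)+Z(25): 37≡11 → L
D(3)+V(21): 24 → Y
G(6)+G(6): 12 → M
F(5)+X(23): 28≡2 → C
Y(24)+Z(25): 49≡23 → X
B(1)+V(21): 22 → W
P(15)+G(6): 21 → V
B(1)+X(23): 24 → Y
I(8)+Z(25): 33≡7 → H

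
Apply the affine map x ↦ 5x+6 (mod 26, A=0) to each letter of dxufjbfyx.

vrcfzlfwr

d(3): 5·3+6=21 → v
x(23): 5·23+6=121≡17 → r
u(20): 5·20+6=106≡2 → c
f(5): 5·5+6=31≡5 → f
j(9): 5·9+6=51≡25 → z
b(1): 5·1+6=11 → l
f(5): 5·5+6=31≡5 → f
y(24): 5·24+6=126≡22 → w
x(23): 5·23+6=121≡17 → r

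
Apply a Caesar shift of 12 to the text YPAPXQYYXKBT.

KBMBJCKKJWNF

Y(24): 24+12=36≡10 → K
P(15): 15+12=27≡1 → B
A(0): 0+12=12 → M
P(15): 15+12=27≡1 → B
X(23): 23+12=35≡9 → J
Q(16): 16+12=28≡2 → C
Y(24): 24+12=36≡10 → K
Y(24): 24+12=36≡10 → K
X(23): 23+12=35≡9 → J
K(10): 10+12=22 → W
B(1): 1+12=13 → N
T(19): 19+12=31≡5 → F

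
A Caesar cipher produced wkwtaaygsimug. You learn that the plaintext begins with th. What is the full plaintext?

thtqxxvdpfjrd

From the crib: w(22)−t(19)=3, so the shift is 3.
Subtract 3 from each ciphertext letter:
w(22): 22−3=19 → t
k(10): 10−3=7 → h
w(22): 22−3=19 → t
t(19): 19−3=16 → q
a(0): 0−3=-3≡23 → x
a(0): 0−3=-3≡23 → x
y(24): 24−3=21 → v
g(6): 6−3=3 → d
s(18): 18−3=15 → p
i(8): 8−3=5 → f
m(12): 12−3=9 → j
u(20): 20−3=17 → r
g(6): 6−3=3 → d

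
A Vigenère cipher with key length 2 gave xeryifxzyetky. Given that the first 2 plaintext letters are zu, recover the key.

yk

Subtract each crib letter from the matching ciphertext letter (mod 26):
x(23)−z(25)=-2≡24 → y
e(4)−u(20)=-16≡10 → k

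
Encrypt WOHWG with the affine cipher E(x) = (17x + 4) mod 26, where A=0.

OITOC

W(22): 17·22+4=378≡14 → O
O(14): 17·14+4=242≡8 → I
H(7): 17·7+4=123≡19 → T
W(22): 17·22+4=378≡14 → O
G(6): 17·6+4=106≡2 → C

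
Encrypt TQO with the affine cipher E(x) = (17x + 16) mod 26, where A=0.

T(19): 17·19+16=339≡1 → B
Q(16): 17·16+16=288≡2 → C
O(14): 17·14+16=254≡20 → U

BCU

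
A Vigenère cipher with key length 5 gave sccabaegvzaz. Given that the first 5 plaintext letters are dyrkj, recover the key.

Subtract each crib letter from the matching ciphertext letter (mod 26):
s(18)−d(3)=15 → p
c(2)−y(24)=-22≡4 → e
c(2)−r(17)=-15≡11 → l
a(0)−k(10)=-10≡16 → q
b(1)−j(9)=-8≡18 → s

pelqs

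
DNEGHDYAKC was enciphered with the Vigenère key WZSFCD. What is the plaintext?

HOMBFACBSX

Repeat the key across the ciphertext: WZSFCDWZSF
D(3)−W(22): -19≡7 → H
N(13)−Z(25): -12≡14 → O
E(4)−S(18): -14≡12 → M
G(6)−F(5): 1 → B
H(7)−C(2): 5 → F
D(3)−D(3): 0 → A
Y(24)−W(22): 2 → C
A(0)−Z(25): -25≡1 → B
K(10)−S(18): -8≡18 → S
C(2)−F(5): -3≡23 → X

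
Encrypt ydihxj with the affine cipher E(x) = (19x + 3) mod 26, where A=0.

y(24): 19·24+3=459≡17 → r
d(3): 19·3+3=60≡8 → i
i(8): 19·8+3=155≡25 → z
h(7): 19·7+3=136≡6 → g
x(23): 19·23+3=440≡24 → y
j(9): 19·9+3=174≡18 → s

rizgys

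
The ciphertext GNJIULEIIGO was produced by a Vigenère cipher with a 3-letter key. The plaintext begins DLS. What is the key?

DCR

Subtract each crib letter from the matching ciphertext letter (mod 26):
G(6)−D(3)=3 → D
N(13)−L(11)=2 → C
J(9)−S(18)=-9≡17 → R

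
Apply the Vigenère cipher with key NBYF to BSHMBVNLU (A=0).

OTFROWLQH

Repeat the key across the message: NBYFNBYFN
B(1)+N(13): 14 → O
S(18)+B(1): 19 → T
H(7)+Y(24): 31≡5 → F
M(12)+F(5): 17 → R
B(1)+N(13): 14 → O
V(21)+B(1): 22 → W
N(13)+Y(24): 37≡11 → L
L(11)+F(5): 16 → Q
U(20)+N(13): 33≡7 → H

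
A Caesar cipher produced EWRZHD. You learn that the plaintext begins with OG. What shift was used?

16

From the crib: E(4)−O(14)=-10≡16, so the shift is 16.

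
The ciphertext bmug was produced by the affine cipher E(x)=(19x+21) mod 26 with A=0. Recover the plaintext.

The inverse of 19 mod 26 is 11, since 19·11=209≡1. Apply D(y)=11·(y−21) mod 26:
b(1): 11·(1−21)=-220≡14 → o
m(12): 11·(12−21)=-99≡5 → f
u(20): 11·(20−21)=-11≡15 → p
g(6): 11·(6−21)=-165≡17 → r

ofpr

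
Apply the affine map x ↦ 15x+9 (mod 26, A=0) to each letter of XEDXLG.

QRCQSV

X(23): 15·23+9=354≡16 → Q
E(4): 15·4+9=69≡17 → R
D(3): 15·3+9=54≡2 → C
X(23): 15·23+9=354≡16 → Q
L(11): 15·11+9=174≡18 → S
G(6): 15·6+9=99≡21 → V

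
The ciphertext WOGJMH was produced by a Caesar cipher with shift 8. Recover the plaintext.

OGYBEZ

W(22): 22−8=14 → O
O(14): 14−8=6 → G
G(6): 6−8=-2≡24 → Y
J(9): 9−8=1 → B
M(12): 12−8=4 → E
H(7): 7−8=-1≡25 → Z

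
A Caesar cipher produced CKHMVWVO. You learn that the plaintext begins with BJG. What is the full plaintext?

BJGLUVUN

From the crib: C(2)−B(1)=1, so the shift is 1.
Subtract 1 from each ciphertext letter:
C(2): 2−1=1 → B
K(10): 10−1=9 → J
H(7): 7−1=6 → G
M(12): 12−1=11 → L
V(21): 21−1=20 → U
W(22): 22−1=21 → V
V(21): 21−1=20 → U
O(14): 14−1=13 → N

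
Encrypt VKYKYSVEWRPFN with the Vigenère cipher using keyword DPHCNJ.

Repeat the key across the message: DPHCNJDPHCNJD
V(21)+D(3): 24 → Y
K(10)+P(15): 25 → Z
Y(24)+H(7): 31≡5 → F
K(10)+C(2): 12 → M
Y(24)+N(13): 37≡11 → L
S(18)+J(9): 27≡1 → B
V(21)+D(3): 24 → Y
E(4)+P(15): 19 → T
W(22)+H(7): 29≡3 → D
R(17)+C(2): 19 → T
P(15)+N(13): 28≡2 → C
F(5)+J(9): 14 → O
N(13)+D(3): 16 → Q

YZFMLBYTDTCOQ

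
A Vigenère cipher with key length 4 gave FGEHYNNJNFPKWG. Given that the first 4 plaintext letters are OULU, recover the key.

Subtract each crib letter from the matching ciphertext letter (mod 26):
F(5)−O(14)=-9≡17 → R
G(6)−U(20)=-14≡12 → M
E(4)−L(11)=-7≡19 → T
H(7)−U(20)=-13≡13 → N

RMTN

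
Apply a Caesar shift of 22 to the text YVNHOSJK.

URJDKOFG

Y(24): 24+22=46≡20 → U
V(21): 21+22=43≡17 → R
N(13): 13+22=35≡9 → J
H(7): 7+22=29≡3 → D
O(14): 14+22=36≡10 → K
S(18): 18+22=40≡14 → O
J(9): 9+22=31≡5 → F
K(10): 10+22=32≡6 → G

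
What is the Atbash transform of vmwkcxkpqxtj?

v(21) → e(4)
m(12) → n(13)
w(22) → d(3)
k(10) → p(15)
c(2) → x(23)
x(23) → c(2)
k(10) → p(15)
p(15) → k(10)
q(16) → j(9)
x(23) → c(2)
t(19) → g(6)
j(9) → q(16)

endpxcpkjcgq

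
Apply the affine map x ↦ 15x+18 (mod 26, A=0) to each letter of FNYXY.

F(5): 15·5+18=93≡15 → P
N(13): 15·13+18=213≡5 → F
Y(24): 15·24+18=378≡14 → O
X(23): 15·23+18=363≡25 → Z
Y(24): 15·24+18=378≡14 → O

PFOZO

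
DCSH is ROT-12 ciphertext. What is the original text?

RQGV

D(3): 3−12=-9≡17 → R
C(2): 2−12=-10≡16 → Q
S(18): 18−12=6 → G
H(7): 7−12=-5≡21 → V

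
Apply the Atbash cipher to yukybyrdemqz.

bfpbybiwvnja

y(24) → b(1)
u(20) → f(5)
k(10) → p(15)
y(24) → b(1)
b(1) → y(24)
y(24) → b(1)
r(17) → i(8)
d(3) → w(22)
e(4) → v(21)
m(12) → n(13)
q(16) → j(9)
z(25) → a(0)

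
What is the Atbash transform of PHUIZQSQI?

KSFRAJHJR

P(15) → K(10)
H(7) → S(18)
U(20) → F(5)
I(8) → R(17)
Z(25) → A(0)
Q(16) → J(9)
S(18) → H(7)
Q(16) → J(9)
I(8) → R(17)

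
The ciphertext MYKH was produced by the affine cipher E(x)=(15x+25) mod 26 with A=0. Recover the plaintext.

The inverse of 15 mod 26 is 7, since 15·7=105≡1. Apply D(y)=7·(y−25) mod 26:
M(12): 7·(12−25)=-91≡13 → N
Y(24): 7·(24−25)=-7≡19 → T
K(10): 7·(10−25)=-105≡25 → Z
H(7): 7·(7−25)=-126≡4 → E

NTZE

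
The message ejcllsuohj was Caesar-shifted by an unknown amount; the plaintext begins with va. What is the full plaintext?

From the crib: e(4)−v(21)=-17≡9, so the shift is 9.
Subtract 9 from each ciphertext letter:
e(4): 4−9=-5≡21 → v
j(9): 9−9=0 → a
c(2): 2−9=-7≡19 → t
l(11): 11−9=2 → c
l(11): 11−9=2 → c
s(18): 18−9=9 → j
u(20): 20−9=11 → l
o(14): 14−9=5 → f
h(7): 7−9=-2≡24 → y
j(9): 9−9=0 → a

vatccjlfya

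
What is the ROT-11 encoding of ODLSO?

ZOWDZ

O(14): 14+11=25 → Z
D(3): 3+11=14 → O
L(11): 11+11=22 → W
S(18): 18+11=29≡3 → D
O(14): 14+11=25 → Z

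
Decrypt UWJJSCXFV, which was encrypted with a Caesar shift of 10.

KMZZISNVL

U(20): 20−10=10 → K
W(22): 22−10=12 → M
J(9): 9−10=-1≡25 → Z
J(9): 9−10=-1≡25 → Z
S(18): 18−10=8 → I
C(2): 2−10=-8≡18 → S
X(23): 23−10=13 → N
F(5): 5−10=-5≡21 → V
V(21): 21−10=11 → L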